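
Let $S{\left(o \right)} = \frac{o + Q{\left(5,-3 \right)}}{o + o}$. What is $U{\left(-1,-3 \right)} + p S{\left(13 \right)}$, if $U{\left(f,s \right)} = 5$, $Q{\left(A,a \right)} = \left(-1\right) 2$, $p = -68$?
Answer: $- \frac{309}{13} \approx -23.769$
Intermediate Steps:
$Q{\left(A,a \right)} = -2$
$S{\left(o \right)} = \frac{-2 + o}{2 o}$ ($S{\left(o \right)} = \frac{o - 2}{o + o} = \frac{-2 + o}{2 o}$)
$U{\left(-1,-3 \right)} + p S{\left(13 \right)} = 5 - 68 \frac{-2 + 13}{2 \cdot 13} = 5 - 68 \cdot \frac{1}{2} \cdot \frac{1}{13} \cdot 11 = 5 - \frac{374}{13} = - \frac{309}{13}$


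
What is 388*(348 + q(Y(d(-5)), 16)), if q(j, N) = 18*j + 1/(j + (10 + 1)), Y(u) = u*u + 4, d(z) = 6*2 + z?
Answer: 8082913/16 ≈ 5.0518e+5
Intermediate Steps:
d(z) = 12 + z
Y(u) = 4 + u² (Y(u) = u² + 4 = 4 + u²)
q(j, N) = 1/(11 + j) + 18*j (q(j, N) = 18*j + 1/(j + 11) = 18*j + 1/(11 + j) = 1/(11 + j) + 18*j)
388*(348 + q(Y(d(-5)), 16)) = 388*(348 + (1 + 18*(4 + (12 - 5)²)² + 198*(4 + (12 - 5)²))/(11 + (4 + (12 - 5)²))) = 388*(348 + (1 + 18*(4 + 7²)² + 198*(4 + 7²))/(11 + (4 + 7²))) = 388*(348 + (1 + 18*(4 + 49)² + 198*(4 + 49))/(11 + (4 + 49))) = 388*(348 + (1 + 18*53² + 198*53)/(11 + 53)) = 388*(348 + (1 + 18*2809 + 10494)/64) = 388*(348 + (1 + 50562 + 10494)/64) = 388*(348 + (1/64)*61057) = 388*(348 + 61057/64) = 388*(83329/64) = 8082913/16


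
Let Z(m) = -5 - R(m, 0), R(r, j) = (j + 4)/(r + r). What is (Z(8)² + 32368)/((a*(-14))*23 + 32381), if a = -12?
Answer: 518329/579920 ≈ 0.89379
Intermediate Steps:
R(r, j) = (4 + j)/(2*r) (R(r, j) = (4 + j)/((2*r)) = (4 + j)*(1/(2*r)) = (4 + j)/(2*r))
Z(m) = -5 - 2/m (Z(m) = -5 - (4 + 0)/(2*m) = -5 - 4/(2*m) = -5 - 2/m)
(Z(8)² + 32368)/((a*(-14))*23 + 32381) = ((-5 - 2/8)² + 32368)/(-12*(-14)*23 + 32381) = ((-5 - 2*⅛)² + 32368)/(168*23 + 32381) = ((-5 - ¼)² + 32368)/(3864 + 32381) = ((-21/4)² + 32368)/36245 = (441/16 + 32368)*(1/36245) = (518329/16)*(1/36245) = 518329/579920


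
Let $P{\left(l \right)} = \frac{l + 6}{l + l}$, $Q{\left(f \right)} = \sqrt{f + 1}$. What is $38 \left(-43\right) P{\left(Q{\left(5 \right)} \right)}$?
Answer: $-817 - 817 \sqrt{6} \approx -2818.2$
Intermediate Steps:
$Q{\left(f \right)} = \sqrt{1 + f}$
$P{\left(l \right)} = \frac{6 + l}{2 l}$
$38 \left(-43\right) P{\left(Q{\left(5 \right)} \right)} = 38 \left(-43\right) \frac{6 + \sqrt{1 + 5}}{2 \sqrt{1 + 5}} = - 1634 \frac{6 + \sqrt{6}}{2 \sqrt{6}} = - 1634 \frac{\frac{\sqrt{6}}{6} \left(6 + \sqrt{6}\right)}{2} = - 1634 \frac{\sqrt{6} \left(6 + \sqrt{6}\right)}{12} = - \frac{817 \sqrt{6} \left(6 + \sqrt{6}\right)}{6}$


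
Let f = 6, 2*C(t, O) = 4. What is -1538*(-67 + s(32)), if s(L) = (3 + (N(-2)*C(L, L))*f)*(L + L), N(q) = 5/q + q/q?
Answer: 1579526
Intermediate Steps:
N(q) = 1 + 5/q (N(q) = 5/q + 1 = 1 + 5/q)
C(t, O) = 2 (C(t, O) = (½)*4 = 2)
s(L) = -30*L (s(L) = (3 + (((5 - 2)/(-2))*2)*6)*(L + L) = (3 + (-½*3*2)*6)*(2*L) = (3 - 3/2*2*6)*(2*L) = (3 - 3*6)*(2*L) = (3 - 18)*(2*L) = -30*L)
-1538*(-67 + s(32)) = -1538*(-67 - 30*32) = -1538*(-67 - 960) = -1538*(-1027) = 1579526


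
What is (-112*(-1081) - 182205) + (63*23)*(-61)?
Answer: -149522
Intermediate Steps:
(-112*(-1081) - 182205) + (63*23)*(-61) = (121072 - 182205) + 1449*(-61) = -61133 - 88389 = -149522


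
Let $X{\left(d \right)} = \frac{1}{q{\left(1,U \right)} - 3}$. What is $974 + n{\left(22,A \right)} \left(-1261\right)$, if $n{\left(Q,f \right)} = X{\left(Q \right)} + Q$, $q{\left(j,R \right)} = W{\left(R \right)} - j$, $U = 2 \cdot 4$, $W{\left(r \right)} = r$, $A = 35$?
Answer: $- \frac{108333}{4} \approx -27083.0$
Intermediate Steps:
$U = 8$
$q{\left(j,R \right)} = R - j$
$X{\left(d \right)} = \frac{1}{4}$ ($X{\left(d \right)} = \frac{1}{\left(8 - 1\right) - 3} = \frac{1}{7 - 3} = \frac{1}{4}$)
$n{\left(Q,f \right)} = \frac{1}{4} + Q$
$974 + n{\left(22,A \right)} \left(-1261\right) = 974 + \left(\frac{1}{4} + 22\right) \left(-1261\right) = 974 + \frac{89}{4} \left(-1261\right) = 974 - \frac{112229}{4} = - \frac{108333}{4}$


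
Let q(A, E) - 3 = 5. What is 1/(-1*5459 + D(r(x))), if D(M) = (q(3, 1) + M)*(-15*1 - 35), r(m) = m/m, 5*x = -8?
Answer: -1/5909 ≈ -0.00016923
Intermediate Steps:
x = -8/5 (x = (1/5)*(-8) = -8/5 ≈ -1.6000)
r(m) = 1
q(A, E) = 8 (q(A, E) = 3 + 5 = 8)
D(M) = -400 - 50*M (D(M) = (8 + M)*(-15*1 - 35) = (8 + M)*(-15 - 35) = (8 + M)*(-50) = -400 - 50*M)
1/(-1*5459 + D(r(x))) = 1/(-1*5459 + (-400 - 50*1)) = 1/(-5459 + (-400 - 50)) = 1/(-5459 - 450) = 1/(-5909) = -1/5909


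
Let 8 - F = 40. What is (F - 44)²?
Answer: 5776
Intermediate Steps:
F = -32 (F = 8 - 1*40 = 8 - 40 = -32)
(F - 44)² = (-32 - 44)² = (-76)² = 5776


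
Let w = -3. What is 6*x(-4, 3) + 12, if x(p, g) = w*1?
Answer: -6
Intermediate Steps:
x(p, g) = -3 (x(p, g) = -3*1 = -3)
6*x(-4, 3) + 12 = 6*(-3) + 12 = -18 + 12 = -6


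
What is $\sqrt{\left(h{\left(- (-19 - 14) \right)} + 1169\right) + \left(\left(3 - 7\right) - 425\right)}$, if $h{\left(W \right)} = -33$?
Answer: $\sqrt{707} \approx 26.589$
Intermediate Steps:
$\sqrt{\left(h{\left(- (-19 - 14) \right)} + 1169\right) + \left(\left(3 - 7\right) - 425\right)} = \sqrt{\left(-33 + 1169\right) + \left(\left(3 - 7\right) - 425\right)} = \sqrt{1136 + \left(\left(3 - 7\right) - 425\right)} = \sqrt{1136 - 429} = \sqrt{707}$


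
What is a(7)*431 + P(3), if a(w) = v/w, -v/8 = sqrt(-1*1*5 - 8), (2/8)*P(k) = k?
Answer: 12 - 3448*I*sqrt(13)/7 ≈ 12.0 - 1776.0*I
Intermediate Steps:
P(k) = 4*k
v = -8*I*sqrt(13) (v = -8*sqrt(-1*1*5 - 8) = -8*sqrt(-1*5 - 8) = -8*sqrt(-5 - 8) = -8*I*sqrt(13) ≈ -28.844*I)
a(w) = -8*I*sqrt(13)/w (a(w) = (-8*I*sqrt(13))/w = -8*I*sqrt(13)/w)
a(7)*431 + P(3) = -8*I*sqrt(13)/7*431 + 4*3 = -8*I*sqrt(13)*1/7*431 + 12 = -8*I*sqrt(13)/7*431 + 12 = -3448*I*sqrt(13)/7 + 12 = 12 - 3448*I*sqrt(13)/7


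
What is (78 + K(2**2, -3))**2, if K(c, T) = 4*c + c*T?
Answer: 6724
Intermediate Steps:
K(c, T) = 4*c + T*c
(78 + K(2**2, -3))**2 = (78 + 2**2*(4 - 3))**2 = (78 + 4*1)**2 = (78 + 4)**2 = 82**2 = 6724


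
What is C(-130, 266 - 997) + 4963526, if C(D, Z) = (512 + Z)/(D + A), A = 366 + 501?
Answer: 3658118443/737 ≈ 4.9635e+6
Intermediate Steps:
A = 867
C(D, Z) = (512 + Z)/(867 + D) (C(D, Z) = (512 + Z)/(D + 867) = (512 + Z)/(867 + D))
C(-130, 266 - 997) + 4963526 = (512 + (266 - 997))/(867 - 130) + 4963526 = (512 - 731)/737 + 4963526 = (1/737)*(-219) + 4963526 = -219/737 + 4963526 = 3658118443/737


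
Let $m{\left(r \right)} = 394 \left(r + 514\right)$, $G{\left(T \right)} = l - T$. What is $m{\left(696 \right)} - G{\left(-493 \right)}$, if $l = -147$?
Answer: $476394$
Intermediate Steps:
$G{\left(T \right)} = -147 - T$
$m{\left(r \right)} = 202516 + 394 r$ ($m{\left(r \right)} = 394 \left(514 + r\right) = 202516 + 394 r$)
$m{\left(696 \right)} - G{\left(-493 \right)} = \left(202516 + 394 \cdot 696\right) - \left(-147 - -493\right) = \left(202516 + 274224\right) - \left(-147 + 493\right) = 476740 - 346 = 476394$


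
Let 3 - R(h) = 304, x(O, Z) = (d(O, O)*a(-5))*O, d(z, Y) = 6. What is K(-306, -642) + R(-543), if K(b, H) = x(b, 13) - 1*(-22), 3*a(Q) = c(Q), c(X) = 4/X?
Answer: 1053/5 ≈ 210.60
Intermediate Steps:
a(Q) = 4/(3*Q) (a(Q) = (4/Q)/3 = 4/(3*Q))
x(O, Z) = -8*O/5 (x(O, Z) = (6*((4/3)/(-5)))*O = (6*((4/3)*(-⅕)))*O = (6*(-4/15))*O = -8*O/5)
K(b, H) = 22 - 8*b/5 (K(b, H) = -8*b/5 - 1*(-22) = -8*b/5 + 22 = 22 - 8*b/5)
R(h) = -301 (R(h) = 3 - 1*304 = 3 - 304 = -301)
K(-306, -642) + R(-543) = (22 - 8/5*(-306)) - 301 = (22 + 2448/5) - 301 = 2558/5 - 301 = 1053/5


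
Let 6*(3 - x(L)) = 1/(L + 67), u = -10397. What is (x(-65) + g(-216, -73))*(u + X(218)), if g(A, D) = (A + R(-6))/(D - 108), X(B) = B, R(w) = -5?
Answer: -30492891/724 ≈ -42117.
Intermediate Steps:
g(A, D) = (-5 + A)/(-108 + D) (g(A, D) = (A - 5)/(D - 108) = (-5 + A)/(-108 + D))
x(L) = 3 - 1/(6*(67 + L)) (x(L) = 3 - 1/(6*(L + 67)) = 3 - 1/(6*(67 + L)))
(x(-65) + g(-216, -73))*(u + X(218)) = ((1205 + 18*(-65))/(6*(67 - 65)) + (-5 - 216)/(-108 - 73))*(-10397 + 218) = ((1/6)*(1205 - 1170)/2 - 221/(-181))*(-10179) = ((1/6)*(1/2)*35 - 1/181*(-221))*(-10179) = (35/12 + 221/181)*(-10179) = (8987/2172)*(-10179) = -30492891/724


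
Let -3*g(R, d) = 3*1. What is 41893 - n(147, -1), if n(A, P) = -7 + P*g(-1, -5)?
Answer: 41899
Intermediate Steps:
g(R, d) = -1
n(A, P) = -7 - P (n(A, P) = -7 + P*(-1) = -7 - P)
41893 - n(147, -1) = 41893 - (-7 - 1*(-1)) = 41893 - (-7 + 1) = 41893 - 1*(-6) = 41893 + 6 = 41899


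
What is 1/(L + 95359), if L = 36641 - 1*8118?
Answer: 1/123882 ≈ 8.0722e-6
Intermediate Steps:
L = 28523 (L = 36641 - 8118 = 28523)
1/(L + 95359) = 1/(28523 + 95359) = 1/123882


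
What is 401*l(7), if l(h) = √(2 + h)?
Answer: 1203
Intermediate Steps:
401*l(7) = 401*√(2 + 7) = 401*√9 = 401*3 = 1203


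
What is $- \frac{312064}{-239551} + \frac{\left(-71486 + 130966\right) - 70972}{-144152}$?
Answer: $\frac{11934392455}{8632938938} \approx 1.3824$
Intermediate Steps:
$- \frac{312064}{-239551} + \frac{\left(-71486 + 130966\right) - 70972}{-144152} = \left(-312064\right) \left(- \frac{1}{239551}\right) + \left(59480 - 70972\right) \left(- \frac{1}{144152}\right) = \frac{312064}{239551} - - \frac{2873}{36038} = \frac{312064}{239551} + \frac{2873}{36038} = \frac{11934392455}{8632938938}$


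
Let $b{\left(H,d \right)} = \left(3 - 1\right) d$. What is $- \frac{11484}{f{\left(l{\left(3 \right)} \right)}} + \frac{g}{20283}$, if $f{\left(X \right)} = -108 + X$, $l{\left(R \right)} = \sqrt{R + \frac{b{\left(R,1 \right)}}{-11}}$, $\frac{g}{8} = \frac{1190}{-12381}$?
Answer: $\frac{3426079087039456}{32212406147679} + \frac{11484 \sqrt{341}}{128273} \approx 108.01$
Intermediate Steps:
$b{\left(H,d \right)} = 2 d$
$g = - \frac{9520}{12381}$ ($g = 8 \frac{1190}{-12381} = 8 \cdot 1190 \left(- \frac{1}{12381}\right) = 8 \left(- \frac{1190}{12381}\right) = - \frac{9520}{12381} \approx -0.76892$)
$l{\left(R \right)} = \sqrt{- \frac{2}{11} + R}$ ($l{\left(R \right)} = \sqrt{R + \frac{2 \cdot 1}{-11}} = \sqrt{R + 2 \left(- \frac{1}{11}\right)} = \sqrt{R - \frac{2}{11}} = \sqrt{- \frac{2}{11} + R}$)
$- \frac{11484}{f{\left(l{\left(3 \right)} \right)}} + \frac{g}{20283} = - \frac{11484}{-108 + \frac{\sqrt{-22 + 121 \cdot 3}}{11}} - \frac{9520}{12381 \cdot 20283} = - \frac{11484}{-108 + \frac{\sqrt{-22 + 363}}{11}} - \frac{9520}{251123823} = - \frac{11484}{-108 + \frac{\sqrt{341}}{11}} - \frac{9520}{251123823} = - \frac{9520}{251123823} - \frac{11484}{-108 + \frac{\sqrt{341}}{11}}$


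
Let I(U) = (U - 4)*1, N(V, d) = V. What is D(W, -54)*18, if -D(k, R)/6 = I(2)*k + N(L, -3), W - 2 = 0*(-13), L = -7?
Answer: 1188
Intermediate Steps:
W = 2 (W = 2 + 0*(-13) = 2 + 0 = 2)
I(U) = -4 + U (I(U) = (-4 + U)*1 = -4 + U)
D(k, R) = 42 + 12*k (D(k, R) = -6*((-4 + 2)*k - 7) = -6*(-2*k - 7) = -6*(-7 - 2*k) = 42 + 12*k)
D(W, -54)*18 = (42 + 12*2)*18 = (42 + 24)*18 = 66*18 = 1188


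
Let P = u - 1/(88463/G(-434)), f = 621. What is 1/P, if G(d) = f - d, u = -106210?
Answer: -88463/9395656285 ≈ -9.4153e-6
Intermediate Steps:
G(d) = 621 - d
P = -9395656285/88463 (P = -106210 - 1/(88463/(621 - 1*(-434))) = -106210 - 1/(88463/(621 + 434)) = -106210 - 1/(88463/1055) = -106210 - 1/(88463*(1/1055)) = -106210 - 1/88463/1055 = -106210 - 1*1055/88463 = -106210 - 1055/88463 = -9395656285/88463 ≈ -1.0621e+5)
1/P = 1/(-9395656285/88463) = -88463/9395656285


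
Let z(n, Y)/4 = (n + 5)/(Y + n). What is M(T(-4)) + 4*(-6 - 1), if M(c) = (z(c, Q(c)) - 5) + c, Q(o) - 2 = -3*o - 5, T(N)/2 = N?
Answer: -545/13 ≈ -41.923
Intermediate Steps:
T(N) = 2*N
Q(o) = -3 - 3*o (Q(o) = 2 + (-3*o - 5) = 2 + (-5 - 3*o) = -3 - 3*o)
z(n, Y) = 4*(5 + n)/(Y + n) (z(n, Y) = 4*((n + 5)/(Y + n)) = 4*((5 + n)/(Y + n)) = 4*(5 + n)/(Y + n))
M(c) = -5 + c + 4*(5 + c)/(-3 - 2*c) (M(c) = (4*(5 + c)/((-3 - 3*c) + c) - 5) + c = (4*(5 + c)/(-3 - 2*c) - 5) + c = (-5 + 4*(5 + c)/(-3 - 2*c)) + c = -5 + c + 4*(5 + c)/(-3 - 2*c))
M(T(-4)) + 4*(-6 - 1) = (-35 - 22*(-4) + 2*(2*(-4))²)/(3 + 2*(2*(-4))) + 4*(-6 - 1) = (-35 - 11*(-8) + 2*(-8)²)/(3 + 2*(-8)) + 4*(-7) = (-35 + 88 + 2*64)/(3 - 16) - 28 = (-35 + 88 + 128)/(-13) - 28 = -1/13*181 - 28 = -181/13 - 28 = -545/13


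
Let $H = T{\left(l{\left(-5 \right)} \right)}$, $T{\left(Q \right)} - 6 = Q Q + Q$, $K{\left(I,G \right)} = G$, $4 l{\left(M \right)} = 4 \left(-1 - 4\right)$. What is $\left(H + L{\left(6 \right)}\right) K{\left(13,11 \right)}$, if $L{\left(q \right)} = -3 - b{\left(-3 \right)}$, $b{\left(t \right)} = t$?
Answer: $286$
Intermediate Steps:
$l{\left(M \right)} = -5$ ($l{\left(M \right)} = \frac{4 \left(-1 - 4\right)}{4} = \frac{4 \left(-5\right)}{4} = \frac{1}{4} \left(-20\right) = -5$)
$T{\left(Q \right)} = 6 + Q + Q^{2}$ ($T{\left(Q \right)} = 6 + \left(Q Q + Q\right) = 6 + \left(Q^{2} + Q\right) = 6 + \left(Q + Q^{2}\right) = 6 + Q + Q^{2}$)
$H = 26$ ($H = 6 - 5 + \left(-5\right)^{2} = 6 - 5 + 25 = 26$)
$L{\left(q \right)} = 0$ ($L{\left(q \right)} = -3 - -3 = -3 + 3 = 0$)
$\left(H + L{\left(6 \right)}\right) K{\left(13,11 \right)} = \left(26 + 0\right) 11 = 26 \cdot 11 = 286$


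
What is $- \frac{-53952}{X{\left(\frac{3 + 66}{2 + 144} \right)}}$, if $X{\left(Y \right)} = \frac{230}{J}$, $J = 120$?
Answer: $\frac{647424}{23} \approx 28149.0$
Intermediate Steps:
$X{\left(Y \right)} = \frac{23}{12}$ ($X{\left(Y \right)} = \frac{230}{120} = 230 \cdot \frac{1}{120} = \frac{23}{12}$)
$- \frac{-53952}{X{\left(\frac{3 + 66}{2 + 144} \right)}} = - \frac{-53952}{\frac{23}{12}} = - \frac{\left(-53952\right) 12}{23} = \left(-1\right) \left(- \frac{647424}{23}\right) = \frac{647424}{23}$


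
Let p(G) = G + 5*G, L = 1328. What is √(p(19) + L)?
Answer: √1442 ≈ 37.974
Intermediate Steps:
p(G) = 6*G
√(p(19) + L) = √(6*19 + 1328) = √(114 + 1328) = √1442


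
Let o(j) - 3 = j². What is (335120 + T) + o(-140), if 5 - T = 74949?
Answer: 279779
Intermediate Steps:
T = -74944 (T = 5 - 1*74949 = 5 - 74949 = -74944)
o(j) = 3 + j²
(335120 + T) + o(-140) = (335120 - 74944) + (3 + (-140)²) = 260176 + (3 + 19600) = 260176 + 19603 = 279779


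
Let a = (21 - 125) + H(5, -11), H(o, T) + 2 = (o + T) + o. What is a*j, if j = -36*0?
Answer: 0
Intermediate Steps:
H(o, T) = -2 + T + 2*o (H(o, T) = -2 + ((o + T) + o) = -2 + ((T + o) + o) = -2 + (T + 2*o) = -2 + T + 2*o)
a = -107 (a = (21 - 125) + (-2 - 11 + 2*5) = -104 + (-2 - 11 + 10) = -104 - 3 = -107)
j = 0
a*j = -107*0 = 0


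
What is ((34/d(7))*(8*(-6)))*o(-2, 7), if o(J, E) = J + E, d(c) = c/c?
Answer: -8160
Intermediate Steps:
d(c) = 1
o(J, E) = E + J
((34/d(7))*(8*(-6)))*o(-2, 7) = ((34/1)*(8*(-6)))*(7 - 2) = ((34*1)*(-48))*5 = (34*(-48))*5 = -1632*5 = -8160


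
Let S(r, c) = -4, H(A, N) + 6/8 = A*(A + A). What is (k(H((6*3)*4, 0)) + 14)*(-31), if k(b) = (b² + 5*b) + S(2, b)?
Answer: -53335732531/16 ≈ -3.3335e+9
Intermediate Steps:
H(A, N) = -¾ + 2*A² (H(A, N) = -¾ + A*(A + A) = -¾ + A*(2*A) = -¾ + 2*A²)
k(b) = -4 + b² + 5*b (k(b) = (b² + 5*b) - 4 = -4 + b² + 5*b)
(k(H((6*3)*4, 0)) + 14)*(-31) = ((-4 + (-¾ + 2*((6*3)*4)²)² + 5*(-¾ + 2*((6*3)*4)²)) + 14)*(-31) = ((-4 + (-¾ + 2*(18*4)²)² + 5*(-¾ + 2*(18*4)²)) + 14)*(-31) = ((-4 + (-¾ + 2*72²)² + 5*(-¾ + 2*72²)) + 14)*(-31) = ((-4 + (-¾ + 2*5184)² + 5*(-¾ + 2*5184)) + 14)*(-31) = ((-4 + (-¾ + 10368)² + 5*(-¾ + 10368)) + 14)*(-31) = ((-4 + (41469/4)² + 5*(41469/4)) + 14)*(-31) = ((-4 + 1719677961/16 + 207345/4) + 14)*(-31) = (1720507277/16 + 14)*(-31) = (1720507501/16)*(-31) = -53335732531/16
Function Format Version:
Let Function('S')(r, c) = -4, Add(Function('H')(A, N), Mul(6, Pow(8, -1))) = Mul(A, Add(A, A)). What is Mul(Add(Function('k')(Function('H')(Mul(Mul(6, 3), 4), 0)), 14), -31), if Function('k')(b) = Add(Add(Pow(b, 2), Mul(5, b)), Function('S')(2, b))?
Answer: Rational(-53335732531, 16) ≈ -3.3335e+9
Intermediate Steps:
Function('H')(A, N) = Add(Rational(-3, 4), Mul(2, Pow(A, 2))) (Function('H')(A, N) = Add(Rational(-3, 4), Mul(A, Add(A, A))) = Add(Rational(-3, 4), Mul(A, Mul(2, A))) = Add(Rational(-3, 4), Mul(2, Pow(A, 2))))
Function('k')(b) = Add(-4, Pow(b, 2), Mul(5, b)) (Function('k')(b) = Add(Add(Pow(b, 2), Mul(5, b)), -4) = Add(-4, Pow(b, 2), Mul(5, b)))
Mul(Add(Function('k')(Function('H')(Mul(Mul(6, 3), 4), 0)), 14), -31) = Mul(Add(Add(-4, Pow(Add(Rational(-3, 4), Mul(2, Pow(Mul(Mul(6, 3), 4), 2))), 2), Mul(5, Add(Rational(-3, 4), Mul(2, Pow(Mul(Mul(6, 3), 4), 2))))), 14), -31) = Mul(Add(Add(-4, Pow(Add(Rational(-3, 4), Mul(2, Pow(Mul(18, 4), 2))), 2), Mul(5, Add(Rational(-3, 4), Mul(2, Pow(Mul(18, 4), 2))))), 14), -31) = Mul(Add(Add(-4, Pow(Add(Rational(-3, 4), Mul(2, Pow(72, 2))), 2), Mul(5, Add(Rational(-3, 4), Mul(2, Pow(72, 2))))), 14), -31) = Mul(Add(Add(-4, Pow(Add(Rational(-3, 4), Mul(2, 5184)), 2), Mul(5, Add(Rational(-3, 4), Mul(2, 5184)))), 14), -31) = Mul(Add(Add(-4, Pow(Add(Rational(-3, 4), 10368), 2), Mul(5, Add(Rational(-3, 4), 10368))), 14), -31) = Mul(Add(Add(-4, Pow(Rational(41469, 4), 2), Mul(5, Rational(41469, 4))), 14), -31) = Mul(Add(Add(-4, Rational(1719677961, 16), Rational(207345, 4)), 14), -31) = Mul(Add(Rational(1720507277, 16), 14), -31) = Mul(Rational(1720507501, 16), -31) = Rational(-53335732531, 16)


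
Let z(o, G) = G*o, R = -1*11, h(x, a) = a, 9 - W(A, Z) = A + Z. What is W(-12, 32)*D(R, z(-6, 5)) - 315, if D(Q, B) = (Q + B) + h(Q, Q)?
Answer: 257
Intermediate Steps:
W(A, Z) = 9 - A - Z (W(A, Z) = 9 - (A + Z) = 9 + (-A - Z) = 9 - A - Z)
R = -11
D(Q, B) = B + 2*Q (D(Q, B) = (Q + B) + Q = (B + Q) + Q = B + 2*Q)
W(-12, 32)*D(R, z(-6, 5)) - 315 = (9 - 1*(-12) - 1*32)*(5*(-6) + 2*(-11)) - 315 = (9 + 12 - 32)*(-30 - 22) - 315 = -11*(-52) - 315 = 572 - 315 = 257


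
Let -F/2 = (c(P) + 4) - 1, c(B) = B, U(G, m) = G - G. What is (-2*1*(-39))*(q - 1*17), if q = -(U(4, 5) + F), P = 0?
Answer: -858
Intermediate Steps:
U(G, m) = 0
F = -6 (F = -2*((0 + 4) - 1) = -2*(4 - 1) = -2*3 = -6)
q = 6 (q = -(0 - 6) = -1*(-6) = 6)
(-2*1*(-39))*(q - 1*17) = (-2*1*(-39))*(6 - 1*17) = (-2*(-39))*(6 - 17) = 78*(-11) = -858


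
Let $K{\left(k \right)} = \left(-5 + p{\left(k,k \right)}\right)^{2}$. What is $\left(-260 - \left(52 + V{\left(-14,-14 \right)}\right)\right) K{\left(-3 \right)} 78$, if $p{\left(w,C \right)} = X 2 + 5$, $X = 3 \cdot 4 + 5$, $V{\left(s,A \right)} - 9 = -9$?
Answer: $-28132416$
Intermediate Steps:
$V{\left(s,A \right)} = 0$ ($V{\left(s,A \right)} = 9 - 9 = 0$)
$X = 17$ ($X = 12 + 5 = 17$)
$p{\left(w,C \right)} = 39$ ($p{\left(w,C \right)} = 17 \cdot 2 + 5 = 34 + 5 = 39$)
$K{\left(k \right)} = 1156$ ($K{\left(k \right)} = \left(-5 + 39\right)^{2} = 34^{2} = 1156$)
$\left(-260 - \left(52 + V{\left(-14,-14 \right)}\right)\right) K{\left(-3 \right)} 78 = \left(-260 - 52\right) 1156 \cdot 78 = \left(-260 + \left(-52 + 0\right)\right) 90168 = \left(-260 - 52\right) 90168 = \left(-312\right) 90168 = -28132416$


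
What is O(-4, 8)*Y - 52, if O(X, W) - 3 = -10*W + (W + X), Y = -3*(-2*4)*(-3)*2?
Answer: 10460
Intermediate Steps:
Y = -144 (Y = -(-24)*(-3)*2 = -3*24*2 = -72*2 = -144)
O(X, W) = 3 + X - 9*W (O(X, W) = 3 + (-10*W + (W + X)) = 3 + (X - 9*W) = 3 + X - 9*W)
O(-4, 8)*Y - 52 = (3 - 4 - 9*8)*(-144) - 52 = (3 - 4 - 72)*(-144) - 52 = -73*(-144) - 52 = 10512 - 52 = 10460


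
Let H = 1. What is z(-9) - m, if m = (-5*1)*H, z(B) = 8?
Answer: 13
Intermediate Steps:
m = -5 (m = -5*1*1 = -5*1 = -5)
z(-9) - m = 8 - 1*(-5) = 8 + 5 = 13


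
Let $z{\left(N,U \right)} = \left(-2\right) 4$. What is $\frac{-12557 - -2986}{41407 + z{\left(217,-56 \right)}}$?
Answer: $- \frac{9571}{41399} \approx -0.23119$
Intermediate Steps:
$z{\left(N,U \right)} = -8$
$\frac{-12557 - -2986}{41407 + z{\left(217,-56 \right)}} = \frac{-12557 - -2986}{41407 - 8} = \frac{-12557 + \left(-11816 + 14802\right)}{41399} = \left(-12557 + 2986\right) \frac{1}{41399} = \left(-9571\right) \frac{1}{41399} = - \frac{9571}{41399}$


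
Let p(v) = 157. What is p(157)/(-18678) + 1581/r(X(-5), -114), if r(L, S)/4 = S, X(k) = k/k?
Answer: -4933585/1419528 ≈ -3.4755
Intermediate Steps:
X(k) = 1
r(L, S) = 4*S
p(157)/(-18678) + 1581/r(X(-5), -114) = 157/(-18678) + 1581/((4*(-114))) = 157*(-1/18678) + 1581/(-456) = -157/18678 + 1581*(-1/456) = -157/18678 - 527/152 = -4933585/1419528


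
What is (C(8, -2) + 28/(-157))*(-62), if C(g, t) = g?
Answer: -76136/157 ≈ -484.94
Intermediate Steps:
(C(8, -2) + 28/(-157))*(-62) = (8 + 28/(-157))*(-62) = (8 + 28*(-1/157))*(-62) = (8 - 28/157)*(-62) = (1228/157)*(-62) = -76136/157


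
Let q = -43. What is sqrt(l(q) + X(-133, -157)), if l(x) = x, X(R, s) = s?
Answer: 10*I*sqrt(2) ≈ 14.142*I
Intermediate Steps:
sqrt(l(q) + X(-133, -157)) = sqrt(-43 - 157) = sqrt(-200) = 10*I*sqrt(2)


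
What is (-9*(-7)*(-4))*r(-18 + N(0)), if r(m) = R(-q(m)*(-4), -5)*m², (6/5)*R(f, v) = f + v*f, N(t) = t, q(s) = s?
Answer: -19595520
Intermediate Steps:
R(f, v) = 5*f/6 + 5*f*v/6 (R(f, v) = 5*(f + v*f)/6 = 5*(f + f*v)/6 = 5*f/6 + 5*f*v/6)
r(m) = -40*m³/3 (r(m) = (5*(-m*(-4))*(1 - 5)/6)*m² = ((⅚)*(4*m)*(-4))*m² = (-40*m/3)*m² = -40*m³/3)
(-9*(-7)*(-4))*r(-18 + N(0)) = (-9*(-7)*(-4))*(-40*(-18 + 0)³/3) = (63*(-4))*(-40/3*(-18)³) = -(-3360)*(-5832) = -252*77760 = -19595520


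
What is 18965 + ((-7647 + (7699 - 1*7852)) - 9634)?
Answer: 1531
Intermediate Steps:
18965 + ((-7647 + (7699 - 1*7852)) - 9634) = 18965 + ((-7647 + (7699 - 7852)) - 9634) = 18965 + ((-7647 - 153) - 9634) = 18965 + (-7800 - 9634) = 18965 - 17434 = 1531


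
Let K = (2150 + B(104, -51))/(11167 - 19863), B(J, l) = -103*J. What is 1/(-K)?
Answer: -4348/4281 ≈ -1.0156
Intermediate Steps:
K = 4281/4348 (K = (2150 - 103*104)/(11167 - 19863) = (2150 - 10712)/(-8696) = -8562*(-1/8696) = 4281/4348 ≈ 0.98459)
1/(-K) = 1/(-1*4281/4348) = 1/(-4281/4348) = -4348/4281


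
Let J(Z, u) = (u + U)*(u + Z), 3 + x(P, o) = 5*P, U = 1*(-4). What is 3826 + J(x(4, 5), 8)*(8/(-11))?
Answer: 41286/11 ≈ 3753.3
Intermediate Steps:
U = -4
x(P, o) = -3 + 5*P
J(Z, u) = (-4 + u)*(Z + u) (J(Z, u) = (u - 4)*(u + Z) = (-4 + u)*(Z + u))
3826 + J(x(4, 5), 8)*(8/(-11)) = 3826 + (8**2 - 4*(-3 + 5*4) - 4*8 + (-3 + 5*4)*8)*(8/(-11)) = 3826 + (64 - 4*(-3 + 20) - 32 + (-3 + 20)*8)*(8*(-1/11)) = 3826 + (64 - 4*17 - 32 + 17*8)*(-8/11) = 3826 + (64 - 68 - 32 + 136)*(-8/11) = 3826 + 100*(-8/11) = 3826 - 800/11 = 41286/11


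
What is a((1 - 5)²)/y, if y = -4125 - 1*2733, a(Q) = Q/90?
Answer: -4/154305 ≈ -2.5923e-5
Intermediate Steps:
a(Q) = Q/90 (a(Q) = Q*(1/90) = Q/90)
y = -6858 (y = -4125 - 2733 = -6858)
a((1 - 5)²)/y = ((1 - 5)²/90)/(-6858) = ((1/90)*(-4)²)*(-1/6858) = ((1/90)*16)*(-1/6858) = (8/45)*(-1/6858) = -4/154305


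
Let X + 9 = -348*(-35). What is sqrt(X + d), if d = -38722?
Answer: I*sqrt(26551) ≈ 162.94*I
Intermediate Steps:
X = 12171 (X = -9 - 348*(-35) = -9 + 12180 = 12171)
sqrt(X + d) = sqrt(12171 - 38722) = sqrt(-26551) = I*sqrt(26551)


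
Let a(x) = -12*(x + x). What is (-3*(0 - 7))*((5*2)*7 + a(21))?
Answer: -9114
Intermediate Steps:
a(x) = -24*x
(-3*(0 - 7))*((5*2)*7 + a(21)) = (-3*(0 - 7))*((5*2)*7 - 24*21) = (-3*(-7))*(10*7 - 504) = 21*(70 - 504) = 21*(-434) = -9114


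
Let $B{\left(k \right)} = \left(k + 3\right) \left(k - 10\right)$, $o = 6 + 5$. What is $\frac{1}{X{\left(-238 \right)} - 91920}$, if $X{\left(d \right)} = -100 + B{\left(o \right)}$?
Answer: $- \frac{1}{92006} \approx -1.0869 \cdot 10^{-5}$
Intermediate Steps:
$o = 11$
$B{\left(k \right)} = \left(-10 + k\right) \left(3 + k\right)$ ($B{\left(k \right)} = \left(3 + k\right) \left(-10 + k\right) = \left(-10 + k\right) \left(3 + k\right)$)
$X{\left(d \right)} = -86$ ($X{\left(d \right)} = -100 - \left(107 - 121\right) = -100 - -14 = -100 + 14 = -86$)
$\frac{1}{X{\left(-238 \right)} - 91920} = \frac{1}{-86 - 91920} = \frac{1}{-92006} = - \frac{1}{92006}$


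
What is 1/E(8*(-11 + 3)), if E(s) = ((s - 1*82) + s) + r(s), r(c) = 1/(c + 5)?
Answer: -59/12391 ≈ -0.0047615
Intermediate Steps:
r(c) = 1/(5 + c)
E(s) = -82 + 1/(5 + s) + 2*s (E(s) = ((s - 1*82) + s) + 1/(5 + s) = ((s - 82) + s) + 1/(5 + s) = ((-82 + s) + s) + 1/(5 + s) = (-82 + 2*s) + 1/(5 + s) = -82 + 1/(5 + s) + 2*s)
1/E(8*(-11 + 3)) = 1/((1 + 2*(-41 + 8*(-11 + 3))*(5 + 8*(-11 + 3)))/(5 + 8*(-11 + 3))) = 1/((1 + 2*(-41 + 8*(-8))*(5 + 8*(-8)))/(5 + 8*(-8))) = 1/((1 + 2*(-41 - 64)*(5 - 64))/(5 - 64)) = 1/((1 + 2*(-105)*(-59))/(-59)) = 1/(-(1 + 12390)/59) = 1/(-1/59*12391) = 1/(-12391/59) = -59/12391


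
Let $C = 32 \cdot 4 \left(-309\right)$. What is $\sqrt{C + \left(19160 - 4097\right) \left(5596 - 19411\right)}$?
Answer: $i \sqrt{208134897} \approx 14427.0 i$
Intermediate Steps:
$C = -39552$ ($C = 128 \left(-309\right) = -39552$)
$\sqrt{C + \left(19160 - 4097\right) \left(5596 - 19411\right)} = \sqrt{-39552 + \left(19160 - 4097\right) \left(5596 - 19411\right)} = \sqrt{-39552 + 15063 \left(-13815\right)} = \sqrt{-39552 - 208095345} = \sqrt{-208134897} = i \sqrt{208134897}$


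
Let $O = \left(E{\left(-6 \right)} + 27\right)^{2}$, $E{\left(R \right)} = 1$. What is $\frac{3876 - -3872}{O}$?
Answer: $\frac{1937}{196} \approx 9.8827$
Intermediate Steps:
$O = 784$ ($O = \left(1 + 27\right)^{2} = 28^{2} = 784$)
$\frac{3876 - -3872}{O} = \frac{3876 - -3872}{784} = \left(3876 + 3872\right) \frac{1}{784} = 7748 \cdot \frac{1}{784} = \frac{1937}{196}$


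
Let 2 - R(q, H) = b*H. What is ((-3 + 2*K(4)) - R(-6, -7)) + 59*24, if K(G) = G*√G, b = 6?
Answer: 1385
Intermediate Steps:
R(q, H) = 2 - 6*H
K(G) = G^(3/2)
((-3 + 2*K(4)) - R(-6, -7)) + 59*24 = ((-3 + 2*4^(3/2)) - (2 - 6*(-7))) + 59*24 = ((-3 + 2*8) - (2 + 42)) + 1416 = ((-3 + 16) - 1*44) + 1416 = (13 - 44) + 1416 = -31 + 1416 = 1385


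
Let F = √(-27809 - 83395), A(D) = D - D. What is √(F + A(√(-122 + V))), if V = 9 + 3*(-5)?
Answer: √6*3089^(¼)*√I ≈ 12.913 + 12.913*I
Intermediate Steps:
V = -6 (V = 9 - 15 = -6)
A(D) = 0
F = 6*I*√3089 (F = √(-111204) = 6*I*√3089 ≈ 333.47*I)
√(F + A(√(-122 + V))) = √(6*I*√3089 + 0) = √(6*I*√3089) = √6*3089^(¼)*√I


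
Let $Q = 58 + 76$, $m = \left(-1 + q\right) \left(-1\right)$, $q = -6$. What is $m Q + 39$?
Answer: $977$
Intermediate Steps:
$m = 7$ ($m = \left(-1 - 6\right) \left(-1\right) = \left(-7\right) \left(-1\right) = 7$)
$Q = 134$
$m Q + 39 = 7 \cdot 134 + 39 = 938 + 39 = 977$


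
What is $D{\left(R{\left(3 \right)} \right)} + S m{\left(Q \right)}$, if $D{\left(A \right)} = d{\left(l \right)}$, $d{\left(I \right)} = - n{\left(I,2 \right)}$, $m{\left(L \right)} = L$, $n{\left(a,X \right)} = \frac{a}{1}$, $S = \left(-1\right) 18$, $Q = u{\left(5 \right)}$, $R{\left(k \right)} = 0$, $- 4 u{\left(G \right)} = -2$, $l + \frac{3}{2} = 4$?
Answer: $- \frac{23}{2} \approx -11.5$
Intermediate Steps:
$l = \frac{5}{2}$ ($l = - \frac{3}{2} + 4 = \frac{5}{2} \approx 2.5$)
$u{\left(G \right)} = \frac{1}{2}$ ($u{\left(G \right)} = \left(- \frac{1}{4}\right) \left(-2\right) = \frac{1}{2}$)
$Q = \frac{1}{2} \approx 0.5$
$S = -18$
$n{\left(a,X \right)} = a$ ($n{\left(a,X \right)} = a 1 = a$)
$d{\left(I \right)} = - I$
$D{\left(A \right)} = - \frac{5}{2}$ ($D{\left(A \right)} = \left(-1\right) \frac{5}{2} = - \frac{5}{2}$)
$D{\left(R{\left(3 \right)} \right)} + S m{\left(Q \right)} = - \frac{5}{2} - 9 = - \frac{23}{2}$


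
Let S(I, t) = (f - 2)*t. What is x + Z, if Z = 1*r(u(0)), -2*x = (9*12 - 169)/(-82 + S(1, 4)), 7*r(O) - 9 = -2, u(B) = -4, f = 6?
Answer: 71/132 ≈ 0.53788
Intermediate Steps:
r(O) = 1 (r(O) = 9/7 + (⅐)*(-2) = 9/7 - 2/7 = 1)
S(I, t) = 4*t (S(I, t) = (6 - 2)*t = 4*t)
x = -61/132 (x = -(9*12 - 169)/(2*(-82 + 4*4)) = -(108 - 169)/(2*(-82 + 16)) = -(-61)/(2*(-66)) = -(-61)*(-1)/(2*66) = -½*61/66 = -61/132 ≈ -0.46212)
Z = 1 (Z = 1*1 = 1)
x + Z = -61/132 + 1 = 71/132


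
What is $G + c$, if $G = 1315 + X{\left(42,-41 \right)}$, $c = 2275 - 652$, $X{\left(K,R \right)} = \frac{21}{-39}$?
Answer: $\frac{38187}{13} \approx 2937.5$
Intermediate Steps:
$X{\left(K,R \right)} = - \frac{7}{13}$ ($X{\left(K,R \right)} = 21 \left(- \frac{1}{39}\right) = - \frac{7}{13}$)
$c = 1623$
$G = \frac{17088}{13}$ ($G = 1315 - \frac{7}{13} = \frac{17088}{13} \approx 1314.5$)
$G + c = \frac{17088}{13} + 1623 = \frac{38187}{13}$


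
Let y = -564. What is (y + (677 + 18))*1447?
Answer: 189557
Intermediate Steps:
(y + (677 + 18))*1447 = (-564 + (677 + 18))*1447 = (-564 + 695)*1447 = 131*1447 = 189557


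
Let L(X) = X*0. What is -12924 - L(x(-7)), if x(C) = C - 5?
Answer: -12924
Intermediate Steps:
x(C) = -5 + C
L(X) = 0
-12924 - L(x(-7)) = -12924 - 1*0 = -12924 + 0 = -12924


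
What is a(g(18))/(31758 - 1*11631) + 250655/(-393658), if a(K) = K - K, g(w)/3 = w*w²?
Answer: -250655/393658 ≈ -0.63673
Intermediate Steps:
g(w) = 3*w³ (g(w) = 3*(w*w²) = 3*w³)
a(K) = 0
a(g(18))/(31758 - 1*11631) + 250655/(-393658) = 0/(31758 - 1*11631) + 250655/(-393658) = 0/(31758 - 11631) + 250655*(-1/393658) = 0/20127 - 250655/393658 = 0*(1/20127) - 250655/393658 = 0 - 250655/393658 = -250655/393658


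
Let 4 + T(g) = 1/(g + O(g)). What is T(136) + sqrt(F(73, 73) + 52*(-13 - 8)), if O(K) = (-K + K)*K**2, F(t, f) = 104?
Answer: -543/136 + 2*I*sqrt(247) ≈ -3.9926 + 31.432*I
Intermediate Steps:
O(K) = 0 (O(K) = 0*K**2 = 0)
T(g) = -4 + 1/g (T(g) = -4 + 1/(g + 0) = -4 + 1/g)
T(136) + sqrt(F(73, 73) + 52*(-13 - 8)) = (-4 + 1/136) + sqrt(104 + 52*(-13 - 8)) = (-4 + 1/136) + sqrt(104 + 52*(-21)) = -543/136 + sqrt(104 - 1092) = -543/136 + sqrt(-988) = -543/136 + 2*I*sqrt(247)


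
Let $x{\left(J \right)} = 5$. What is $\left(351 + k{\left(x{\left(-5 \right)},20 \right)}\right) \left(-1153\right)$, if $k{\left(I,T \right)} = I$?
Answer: $-410468$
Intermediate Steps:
$\left(351 + k{\left(x{\left(-5 \right)},20 \right)}\right) \left(-1153\right) = \left(351 + 5\right) \left(-1153\right) = 356 \left(-1153\right) = -410468$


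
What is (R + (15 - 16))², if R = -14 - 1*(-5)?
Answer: 100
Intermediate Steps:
R = -9 (R = -14 + 5 = -9)
(R + (15 - 16))² = (-9 + (15 - 16))² = (-9 - 1)² = (-10)² = 100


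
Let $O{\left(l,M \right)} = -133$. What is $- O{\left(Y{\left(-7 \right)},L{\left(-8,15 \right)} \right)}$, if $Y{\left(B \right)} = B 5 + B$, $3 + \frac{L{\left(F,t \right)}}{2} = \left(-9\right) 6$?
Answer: $133$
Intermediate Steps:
$L{\left(F,t \right)} = -114$ ($L{\left(F,t \right)} = -6 + 2 \left(\left(-9\right) 6\right) = -6 + 2 \left(-54\right) = -6 - 108 = -114$)
$Y{\left(B \right)} = 6 B$ ($Y{\left(B \right)} = 5 B + B = 6 B$)
$- O{\left(Y{\left(-7 \right)},L{\left(-8,15 \right)} \right)} = \left(-1\right) \left(-133\right) = 133$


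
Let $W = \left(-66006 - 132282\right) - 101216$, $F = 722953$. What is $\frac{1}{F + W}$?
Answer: $\frac{1}{423449} \approx 2.3616 \cdot 10^{-6}$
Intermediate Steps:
$W = -299504$ ($W = -198288 - 101216 = -299504$)
$\frac{1}{F + W} = \frac{1}{722953 - 299504} = \frac{1}{423449}$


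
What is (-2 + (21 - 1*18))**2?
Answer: 1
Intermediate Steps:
(-2 + (21 - 1*18))**2 = (-2 + (21 - 18))**2 = (-2 + 3)**2 = 1**2 = 1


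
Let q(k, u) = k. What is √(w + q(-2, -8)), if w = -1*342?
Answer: 2*I*√86 ≈ 18.547*I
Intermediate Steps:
w = -342
√(w + q(-2, -8)) = √(-342 - 2) = √(-344) = 2*I*√86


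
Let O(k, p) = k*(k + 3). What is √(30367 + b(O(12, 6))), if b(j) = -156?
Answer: √30211 ≈ 173.81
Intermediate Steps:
O(k, p) = k*(3 + k)
√(30367 + b(O(12, 6))) = √(30367 - 156) = √30211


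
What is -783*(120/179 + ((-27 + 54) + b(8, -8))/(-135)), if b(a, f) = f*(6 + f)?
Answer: -246587/895 ≈ -275.52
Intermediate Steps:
-783*(120/179 + ((-27 + 54) + b(8, -8))/(-135)) = -783*(120/179 + ((-27 + 54) - 8*(6 - 8))/(-135)) = -783*(120*(1/179) + (27 - 8*(-2))*(-1/135)) = -783*(120/179 + (27 + 16)*(-1/135)) = -783*(120/179 + 43*(-1/135)) = -783*(120/179 - 43/135) = -783*8503/24165 = -246587/895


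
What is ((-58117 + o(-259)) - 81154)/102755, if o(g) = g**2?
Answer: -14438/20551 ≈ -0.70255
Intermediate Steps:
((-58117 + o(-259)) - 81154)/102755 = ((-58117 + (-259)**2) - 81154)/102755 = ((-58117 + 67081) - 81154)*(1/102755) = (8964 - 81154)*(1/102755) = -72190*1/102755 = -14438/20551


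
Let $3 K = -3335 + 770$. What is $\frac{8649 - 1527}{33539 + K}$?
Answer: $\frac{3561}{16342} \approx 0.2179$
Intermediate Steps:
$K = -855$ ($K = \frac{-3335 + 770}{3} = \frac{1}{3} \left(-2565\right) = -855$)
$\frac{8649 - 1527}{33539 + K} = \frac{8649 - 1527}{33539 - 855} = \frac{7122}{32684} = 7122 \cdot \frac{1}{32684} = \frac{3561}{16342}$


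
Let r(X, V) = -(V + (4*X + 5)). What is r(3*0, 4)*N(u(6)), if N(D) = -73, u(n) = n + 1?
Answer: 657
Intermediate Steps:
u(n) = 1 + n
r(X, V) = -5 - V - 4*X (r(X, V) = -(V + (5 + 4*X)) = -(5 + V + 4*X) = -5 - V - 4*X)
r(3*0, 4)*N(u(6)) = (-5 - 1*4 - 12*0)*(-73) = (-5 - 4 - 4*0)*(-73) = (-5 - 4 + 0)*(-73) = -9*(-73) = 657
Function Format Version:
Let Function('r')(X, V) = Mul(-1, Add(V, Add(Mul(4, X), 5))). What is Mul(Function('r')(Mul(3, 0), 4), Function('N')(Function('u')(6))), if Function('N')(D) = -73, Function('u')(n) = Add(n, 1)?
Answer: 657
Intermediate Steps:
Function('u')(n) = Add(1, n)
Function('r')(X, V) = Add(-5, Mul(-1, V), Mul(-4, X)) (Function('r')(X, V) = Mul(-1, Add(V, Add(5, Mul(4, X)))) = Mul(-1, Add(5, V, Mul(4, X))) = Add(-5, Mul(-1, V), Mul(-4, X)))
Mul(Function('r')(Mul(3, 0), 4), Function('N')(Function('u')(6))) = Mul(Add(-5, Mul(-1, 4), Mul(-4, Mul(3, 0))), -73) = Mul(Add(-5, -4, Mul(-4, 0)), -73) = Mul(Add(-5, -4, 0), -73) = Mul(-9, -73) = 657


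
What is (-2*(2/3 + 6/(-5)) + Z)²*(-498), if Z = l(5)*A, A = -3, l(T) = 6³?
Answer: -15631824256/75 ≈ -2.0842e+8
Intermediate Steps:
l(T) = 216
Z = -648 (Z = 216*(-3) = -648)
(-2*(2/3 + 6/(-5)) + Z)²*(-498) = (-2*(2/3 + 6/(-5)) - 648)²*(-498) = (-2*(2*(⅓) + 6*(-⅕)) - 648)²*(-498) = (-2*(⅔ - 6/5) - 648)²*(-498) = (-2*(-8/15) - 648)²*(-498) = (16/15 - 648)²*(-498) = (-9704/15)²*(-498) = (94167616/225)*(-498) = -15631824256/75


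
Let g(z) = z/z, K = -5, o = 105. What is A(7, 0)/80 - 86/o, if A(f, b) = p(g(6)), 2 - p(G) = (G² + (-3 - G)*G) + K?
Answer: -583/840 ≈ -0.69405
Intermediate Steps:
g(z) = 1
p(G) = 7 - G² - G*(-3 - G) (p(G) = 2 - ((G² + (-3 - G)*G) - 5) = 2 - ((G² + G*(-3 - G)) - 5) = 2 - (-5 + G² + G*(-3 - G)) = 2 + (5 - G² - G*(-3 - G)) = 7 - G² - G*(-3 - G))
A(f, b) = 10 (A(f, b) = 7 + 3*1 = 7 + 3 = 10)
A(7, 0)/80 - 86/o = 10/80 - 86/105 = 10*(1/80) - 86*1/105 = ⅛ - 86/105 = -583/840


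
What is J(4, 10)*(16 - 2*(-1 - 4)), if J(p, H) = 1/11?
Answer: 26/11 ≈ 2.3636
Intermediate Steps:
J(p, H) = 1/11
J(4, 10)*(16 - 2*(-1 - 4)) = (16 - 2*(-1 - 4))/11 = (16 - 2*(-5))/11 = (16 + 10)/11 = (1/11)*26 = 26/11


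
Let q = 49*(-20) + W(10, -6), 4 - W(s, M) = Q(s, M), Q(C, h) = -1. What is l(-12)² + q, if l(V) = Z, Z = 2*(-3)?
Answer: -939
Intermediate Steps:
Z = -6
W(s, M) = 5 (W(s, M) = 4 - 1*(-1) = 4 + 1 = 5)
l(V) = -6
q = -975 (q = 49*(-20) + 5 = -980 + 5 = -975)
l(-12)² + q = (-6)² - 975 = 36 - 975 = -939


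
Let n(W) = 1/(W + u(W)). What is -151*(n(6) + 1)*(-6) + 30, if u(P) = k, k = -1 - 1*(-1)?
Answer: 1087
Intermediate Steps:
k = 0 (k = -1 + 1 = 0)
u(P) = 0
n(W) = 1/W (n(W) = 1/(W + 0) = 1/W)
-151*(n(6) + 1)*(-6) + 30 = -151*(1/6 + 1)*(-6) + 30 = -151*(⅙ + 1)*(-6) + 30 = -1057*(-6)/6 + 30 = -151*(-7) + 30 = 1057 + 30 = 1087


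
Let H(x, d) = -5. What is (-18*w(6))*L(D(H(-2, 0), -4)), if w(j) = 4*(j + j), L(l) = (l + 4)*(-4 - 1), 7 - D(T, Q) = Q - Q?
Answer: 47520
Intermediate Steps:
D(T, Q) = 7 (D(T, Q) = 7 - (Q - Q) = 7 - 1*0 = 7 + 0 = 7)
L(l) = -20 - 5*l (L(l) = (4 + l)*(-5) = -20 - 5*l)
w(j) = 8*j (w(j) = 4*(2*j) = 8*j)
(-18*w(6))*L(D(H(-2, 0), -4)) = (-144*6)*(-20 - 5*7) = (-18*48)*(-20 - 35) = -864*(-55) = 47520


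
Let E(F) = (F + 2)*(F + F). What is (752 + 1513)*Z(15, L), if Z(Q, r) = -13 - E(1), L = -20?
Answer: -43035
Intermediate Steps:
E(F) = 2*F*(2 + F) (E(F) = (2 + F)*(2*F) = 2*F*(2 + F))
Z(Q, r) = -19 (Z(Q, r) = -13 - 2*(2 + 1) = -13 - 2*3 = -13 - 1*6 = -13 - 6 = -19)
(752 + 1513)*Z(15, L) = (752 + 1513)*(-19) = 2265*(-19) = -43035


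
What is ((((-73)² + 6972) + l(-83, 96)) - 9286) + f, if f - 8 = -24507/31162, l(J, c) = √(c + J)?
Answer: 94178219/31162 + √13 ≈ 3025.8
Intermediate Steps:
l(J, c) = √(J + c)
f = 224789/31162 (f = 8 - 24507/31162 = 224789/31162 ≈ 7.2136)
((((-73)² + 6972) + l(-83, 96)) - 9286) + f = ((((-73)² + 6972) + √(-83 + 96)) - 9286) + 224789/31162 = (((5329 + 6972) + √13) - 9286) + 224789/31162 = ((12301 + √13) - 9286) + 224789/31162 = (3015 + √13) + 224789/31162 = 94178219/31162 + √13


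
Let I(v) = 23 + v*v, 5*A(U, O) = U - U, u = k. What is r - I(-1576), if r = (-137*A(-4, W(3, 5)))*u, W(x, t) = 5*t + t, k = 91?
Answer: -2483799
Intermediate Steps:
u = 91
W(x, t) = 6*t
A(U, O) = 0 (A(U, O) = (U - U)/5 = (1/5)*0 = 0)
I(v) = 23 + v**2
r = 0 (r = -137*0*91 = 0*91 = 0)
r - I(-1576) = 0 - (23 + (-1576)**2) = 0 - (23 + 2483776) = 0 - 1*2483799 = 0 - 2483799 = -2483799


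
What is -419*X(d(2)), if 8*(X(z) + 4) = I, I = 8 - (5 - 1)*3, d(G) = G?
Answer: 3771/2 ≈ 1885.5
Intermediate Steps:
I = -4 (I = 8 - 4*3 = 8 - 1*12 = 8 - 12 = -4)
X(z) = -9/2 (X(z) = -4 + (1/8)*(-4) = -4 - 1/2 = -9/2)
-419*X(d(2)) = -419*(-9/2) = 3771/2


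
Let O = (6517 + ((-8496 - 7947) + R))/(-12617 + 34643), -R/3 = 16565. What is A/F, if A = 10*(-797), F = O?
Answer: 175547220/59621 ≈ 2944.4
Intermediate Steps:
R = -49695 (R = -3*16565 = -49695)
O = -59621/22026 (O = (6517 + ((-8496 - 7947) - 49695))/(-12617 + 34643) = (6517 + (-16443 - 49695))/22026 = (6517 - 66138)*(1/22026) = -59621*1/22026 = -59621/22026 ≈ -2.7068)
F = -59621/22026 ≈ -2.7068
A = -7970
A/F = -7970/(-59621/22026) = -7970*(-22026/59621) = 175547220/59621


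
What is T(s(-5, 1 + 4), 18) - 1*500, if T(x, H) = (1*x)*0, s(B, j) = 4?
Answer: -500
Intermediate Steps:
T(x, H) = 0 (T(x, H) = x*0 = 0)
T(s(-5, 1 + 4), 18) - 1*500 = 0 - 1*500 = 0 - 500 = -500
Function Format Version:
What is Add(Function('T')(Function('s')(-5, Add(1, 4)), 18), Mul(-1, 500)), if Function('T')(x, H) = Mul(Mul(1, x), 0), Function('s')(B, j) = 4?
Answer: -500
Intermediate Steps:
Function('T')(x, H) = 0 (Function('T')(x, H) = Mul(x, 0) = 0)
Add(Function('T')(Function('s')(-5, Add(1, 4)), 18), Mul(-1, 500)) = Add(0, Mul(-1, 500)) = Add(0, -500) = -500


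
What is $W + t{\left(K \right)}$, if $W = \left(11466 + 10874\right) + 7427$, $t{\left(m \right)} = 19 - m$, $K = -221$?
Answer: $30007$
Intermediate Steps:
$W = 29767$ ($W = 22340 + 7427 = 29767$)
$W + t{\left(K \right)} = 29767 + \left(19 - -221\right) = 29767 + \left(19 + 221\right) = 29767 + 240 = 30007$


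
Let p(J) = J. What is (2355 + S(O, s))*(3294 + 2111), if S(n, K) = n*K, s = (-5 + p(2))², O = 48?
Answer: 15063735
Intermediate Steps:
s = 9 (s = (-5 + 2)² = (-3)² = 9)
S(n, K) = K*n
(2355 + S(O, s))*(3294 + 2111) = (2355 + 9*48)*(3294 + 2111) = (2355 + 432)*5405 = 2787*5405 = 15063735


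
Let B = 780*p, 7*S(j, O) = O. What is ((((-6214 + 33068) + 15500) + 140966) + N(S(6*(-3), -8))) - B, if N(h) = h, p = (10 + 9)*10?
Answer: 245832/7 ≈ 35119.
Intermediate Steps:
S(j, O) = O/7
p = 190 (p = 19*10 = 190)
B = 148200 (B = 780*190 = 148200)
((((-6214 + 33068) + 15500) + 140966) + N(S(6*(-3), -8))) - B = ((((-6214 + 33068) + 15500) + 140966) + (1/7)*(-8)) - 1*148200 = (((26854 + 15500) + 140966) - 8/7) - 148200 = ((42354 + 140966) - 8/7) - 148200 = (183320 - 8/7) - 148200 = 1283232/7 - 148200 = 245832/7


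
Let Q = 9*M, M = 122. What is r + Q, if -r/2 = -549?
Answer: 2196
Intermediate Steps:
r = 1098 (r = -2*(-549) = 1098)
Q = 1098 (Q = 9*122 = 1098)
r + Q = 1098 + 1098 = 2196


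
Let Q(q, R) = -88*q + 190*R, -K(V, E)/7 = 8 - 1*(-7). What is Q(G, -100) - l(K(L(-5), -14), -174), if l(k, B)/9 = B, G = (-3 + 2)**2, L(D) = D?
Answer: -17522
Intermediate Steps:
G = 1 (G = (-1)**2 = 1)
K(V, E) = -105 (K(V, E) = -7*(8 - 1*(-7)) = -7*(8 + 7) = -7*15 = -105)
l(k, B) = 9*B
Q(G, -100) - l(K(L(-5), -14), -174) = (-88*1 + 190*(-100)) - 9*(-174) = (-88 - 19000) - 1*(-1566) = -19088 + 1566 = -17522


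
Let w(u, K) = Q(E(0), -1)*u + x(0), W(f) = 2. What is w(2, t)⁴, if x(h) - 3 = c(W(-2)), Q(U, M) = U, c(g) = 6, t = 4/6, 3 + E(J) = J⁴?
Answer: 81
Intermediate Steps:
E(J) = -3 + J⁴
t = ⅔ (t = 4*(⅙) = ⅔ ≈ 0.66667)
x(h) = 9 (x(h) = 3 + 6 = 9)
w(u, K) = 9 - 3*u (w(u, K) = (-3 + 0⁴)*u + 9 = (-3 + 0)*u + 9 = -3*u + 9 = 9 - 3*u)
w(2, t)⁴ = (9 - 3*2)⁴ = (9 - 6)⁴ = 3⁴ = 81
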